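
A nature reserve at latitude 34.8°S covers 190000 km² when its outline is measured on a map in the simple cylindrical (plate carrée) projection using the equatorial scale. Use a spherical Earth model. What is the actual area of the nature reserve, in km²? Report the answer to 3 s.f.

156000 km²

In the plate carrée (x = Rλ, y = Rφ), meridians are true-scale (h = 1) and parallels are stretched by k = sec φ.
Areal scale = h·k = 1 × sec φ; at 34.8°, h = 1.000, k = 1.218, so h·k = 1.218.
True area = apparent / (areal scale) = 190000 / 1.218 ≈ 156000 km².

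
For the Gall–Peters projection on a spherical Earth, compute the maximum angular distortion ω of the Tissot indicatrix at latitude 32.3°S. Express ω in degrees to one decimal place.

20.3°

Gall–Peters is a cylindrical equal-area projection with standard parallels at ±45°. Cylindrical equal-area (φ₀ = 45°): h = cos φ / cos 45° along meridians, k = cos 45° / cos φ along parallels; h·k = 1.
At 32.3°: h = 1.195, k = 0.8366; principal scales a = 1.195, b = 0.8366.
sin(ω/2) = (a − b)/(a + b) = 0.3588/2.032 = 0.1766, so ω = 2 arcsin(0.1766) ≈ 20.3°.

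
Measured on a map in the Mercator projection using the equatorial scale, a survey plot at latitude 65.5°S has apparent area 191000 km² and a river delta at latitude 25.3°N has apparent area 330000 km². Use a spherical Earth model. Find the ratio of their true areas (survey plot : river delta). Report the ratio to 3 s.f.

0.122

Mercator's areal exaggeration is sec²φ; hence true area = (apparent area) · cos²φ.
True area of survey plot: 191000 × cos²(65.5°) = 191000 × 0.1720 = 32850 km².
True area of river delta: 330000 × cos²(25.3°) = 330000 × 0.8174 = 269700 km².
Ratio = 32850 / 269700 ≈ 0.122.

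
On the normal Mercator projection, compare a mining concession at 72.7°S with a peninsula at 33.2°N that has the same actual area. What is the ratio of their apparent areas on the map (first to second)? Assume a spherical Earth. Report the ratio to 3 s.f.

7.92

On Mercator, area is exaggerated by sec²φ = 1/cos²φ.
At 72.7°: sec²(72.7°) = 1/0.2974² = 11.31.
At 33.2°: sec²(33.2°) = 1/0.8368² = 1.428.
Ratio = 11.31/1.428 = cos²(33.2°)/cos²(72.7°) ≈ 7.92.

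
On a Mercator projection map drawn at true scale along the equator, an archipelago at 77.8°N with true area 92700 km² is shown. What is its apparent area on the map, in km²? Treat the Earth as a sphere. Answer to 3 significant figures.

2080000 km²

The Mercator projection is conformal; its linear scale factor is the same in every direction and equals sec φ = 1/cos φ.
Areal scale = k² = sec²φ = 1/cos²(77.8°) = 1/0.2113² = 22.39.
Apparent area = 92700 × 22.39 ≈ 2080000 km².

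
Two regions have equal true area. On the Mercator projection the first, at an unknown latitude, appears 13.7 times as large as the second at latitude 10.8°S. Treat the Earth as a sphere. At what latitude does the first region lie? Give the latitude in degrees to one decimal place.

Mercator areal scale is sec²φ, so apparent-area ratio = sec²φ₁ / sec²φ₂ = cos²φ₂ / cos²φ₁.
cos²φ₂ / cos²φ₁ = 13.7  ⇒  cos φ₁ = cos 10.8° / √13.7 = 0.9823/3.701 = 0.2654.
φ₁ = arccos(0.2654) ≈ 74.6°.

74.6°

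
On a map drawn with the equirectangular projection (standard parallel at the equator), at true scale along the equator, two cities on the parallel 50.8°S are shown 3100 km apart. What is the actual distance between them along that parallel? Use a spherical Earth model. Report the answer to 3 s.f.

1960 km

In the plate carrée (x = Rλ, y = Rφ), meridians are true-scale (h = 1) and parallels are stretched by k = sec φ.
Along the parallel at 50.8°, map distances are exaggerated by k = sec 50.8° = 1.582.
True distance = 3100 / 1.582 = 3100 × cos 50.8° ≈ 1960 km.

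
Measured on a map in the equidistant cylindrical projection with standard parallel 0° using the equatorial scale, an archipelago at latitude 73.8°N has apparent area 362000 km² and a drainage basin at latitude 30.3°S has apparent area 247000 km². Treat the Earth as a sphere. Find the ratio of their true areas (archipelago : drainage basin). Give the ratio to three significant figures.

0.474

On the plate carrée, areal scale = h·k = 1 × sec φ, so true area = apparent × cos φ.
True area of archipelago: 362000 × cos(73.8°) = 362000 × 0.2790 = 101000 km².
True area of drainage basin: 247000 × cos(30.3°) = 247000 × 0.8634 = 213300 km².
Ratio = 101000 / 213300 ≈ 0.474.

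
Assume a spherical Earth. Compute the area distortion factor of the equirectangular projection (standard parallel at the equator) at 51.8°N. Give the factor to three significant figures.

1.62

In the plate carrée (x = Rλ, y = Rφ), meridians are true-scale (h = 1) and parallels are stretched by k = sec φ.
Areal scale = h·k = 1 × sec φ; at 51.8°, h = 1.000, k = 1.617, so h·k = 1.617.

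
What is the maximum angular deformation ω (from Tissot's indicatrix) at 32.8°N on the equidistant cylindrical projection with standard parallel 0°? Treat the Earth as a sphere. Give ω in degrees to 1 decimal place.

For the equirectangular projection with φ₀ = 0 (plate carrée), h = 1 along meridians and k = sec φ along parallels.
At 32.8°: h = 1.000, k = 1.190; principal scales a = 1.190, b = 1.000.
sin(ω/2) = (a − b)/(a + b) = 0.1897/2.190 = 0.08662, so ω = 2 arcsin(0.08662) ≈ 9.9°.

9.9°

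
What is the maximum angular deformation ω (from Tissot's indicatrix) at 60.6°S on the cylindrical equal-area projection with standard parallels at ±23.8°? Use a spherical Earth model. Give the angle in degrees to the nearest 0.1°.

67.1°

For cylindrical equal-area with standard parallel φ₀, h = cos φ / cos φ₀ and k = cos φ₀ / cos φ, so h·k = 1.
At 60.6°: h = 0.5365, k = 1.864; principal scales a = 1.864, b = 0.5365.
sin(ω/2) = (a − b)/(a + b) = 1.327/2.400 = 0.5530, so ω = 2 arcsin(0.5530) ≈ 67.1°.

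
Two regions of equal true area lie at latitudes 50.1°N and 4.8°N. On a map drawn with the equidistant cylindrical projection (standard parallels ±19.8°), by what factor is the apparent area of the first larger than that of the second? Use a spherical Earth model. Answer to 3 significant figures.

The equidistant cylindrical projection with φ₀ = 19.8° has h = 1 (meridians true) and k = cos φ₀ / cos φ along parallels.
Areal scale at 50.1°: h·k = 1.000 × 1.467 = 1.467.
Areal scale at 4.8°: h·k = 1.000 × 0.9442 = 0.9442.
Ratio = 1.467/0.9442 ≈ 1.55.

1.55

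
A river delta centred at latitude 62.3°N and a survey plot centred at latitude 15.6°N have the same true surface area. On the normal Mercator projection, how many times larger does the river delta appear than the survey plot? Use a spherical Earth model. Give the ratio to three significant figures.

4.29

Mercator areal scale is sec²φ.
At 62.3°: sec²(62.3°) = 1/0.4648² = 4.628.
At 15.6°: sec²(15.6°) = 1/0.9632² = 1.078.
Ratio = 4.628/1.078 = cos²(15.6°)/cos²(62.3°) ≈ 4.29.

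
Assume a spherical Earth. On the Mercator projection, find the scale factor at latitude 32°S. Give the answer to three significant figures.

Mercator is conformal, so the point scale is isotropic: h = k = sec φ = 1/cos φ.
k = 1/cos 32° = 1/0.8480 = 1.179.

1.18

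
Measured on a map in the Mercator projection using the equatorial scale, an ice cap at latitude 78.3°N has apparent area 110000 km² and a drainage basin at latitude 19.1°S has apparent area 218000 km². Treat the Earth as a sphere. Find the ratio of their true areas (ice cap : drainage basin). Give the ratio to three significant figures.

0.0232

On Mercator the areal scale is sec²φ, so true area = apparent × cos²φ.
True area of ice cap: 110000 × cos²(78.3°) = 110000 × 0.04112 = 4523 km².
True area of drainage basin: 218000 × cos²(19.1°) = 218000 × 0.8929 = 194700 km².
Ratio = 4523 / 194700 ≈ 0.0232.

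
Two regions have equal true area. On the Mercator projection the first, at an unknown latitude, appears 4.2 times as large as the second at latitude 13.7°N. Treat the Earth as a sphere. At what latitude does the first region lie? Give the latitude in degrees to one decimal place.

61.7°

Mercator areal scale is sec²φ, so apparent-area ratio = sec²φ₁ / sec²φ₂ = cos²φ₂ / cos²φ₁.
cos²φ₂ / cos²φ₁ = 4.2  ⇒  cos φ₁ = cos 13.7° / √4.2 = 0.9715/2.049 = 0.4741.
φ₁ = arccos(0.4741) ≈ 61.7°.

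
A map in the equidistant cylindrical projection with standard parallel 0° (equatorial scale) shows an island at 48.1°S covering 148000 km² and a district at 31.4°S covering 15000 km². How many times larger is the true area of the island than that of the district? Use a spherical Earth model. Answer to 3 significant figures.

Plate carrée has h = 1 and k = sec φ, giving areal scale sec φ; true area = (apparent area) · cos φ.
True area of island: 148000 × cos(48.1°) = 148000 × 0.6678 = 98840 km².
True area of district: 15000 × cos(31.4°) = 15000 × 0.8536 = 12800 km².
Ratio = 98840 / 12800 ≈ 7.72.

7.72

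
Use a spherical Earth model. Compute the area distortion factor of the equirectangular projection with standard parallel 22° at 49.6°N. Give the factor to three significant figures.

1.43

In the equirectangular projection with standard parallel φ₀ = 22° (x = Rλ cos φ₀, y = Rφ), meridians are true-scale (h = 1) and the parallel scale is k = cos φ₀ / cos φ.
Areal scale = h·k = 1 × cos φ₀ / cos φ; at 49.6°, h = 1.000, k = 1.431, so h·k = 1.431.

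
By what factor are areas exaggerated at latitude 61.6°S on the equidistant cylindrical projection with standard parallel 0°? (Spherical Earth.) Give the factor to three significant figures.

2.10

In the plate carrée (x = Rλ, y = Rφ), meridians are true-scale (h = 1) and parallels are stretched by k = sec φ.
Areal scale = h·k = 1 × sec φ; at 61.6°, h = 1.000, k = 2.103, so h·k = 2.103.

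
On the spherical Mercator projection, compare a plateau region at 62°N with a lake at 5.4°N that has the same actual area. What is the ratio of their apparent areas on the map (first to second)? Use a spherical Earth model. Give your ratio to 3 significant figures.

4.50

On Mercator, area is exaggerated by sec²φ = 1/cos²φ.
At 62°: sec²(62°) = 1/0.4695² = 4.537.
At 5.4°: sec²(5.4°) = 1/0.9956² = 1.009.
Ratio = 4.537/1.009 = cos²(5.4°)/cos²(62°) ≈ 4.50.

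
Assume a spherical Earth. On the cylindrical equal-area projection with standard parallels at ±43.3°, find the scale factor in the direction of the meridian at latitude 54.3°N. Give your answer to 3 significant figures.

A cylindrical equal-area projection with standard parallel φ₀ has meridian scale h = cos φ / cos φ₀ and parallel scale k = cos φ₀ / cos φ (so areas are preserved, h·k = 1).
h = cos 54.3° / cos 43.3° = 0.5835/0.7278 = 0.8018.

0.802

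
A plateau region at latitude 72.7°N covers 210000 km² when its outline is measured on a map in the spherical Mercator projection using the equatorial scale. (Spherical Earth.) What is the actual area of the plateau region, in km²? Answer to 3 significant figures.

For Mercator, h = k = sec φ (a conformal cylindrical projection has a single point scale, 1/cos φ).
Areal scale = k² = sec²φ = 1/cos²(72.7°) = 1/0.2974² = 11.31.
True area = apparent / (areal scale) = 210000 / 11.31 ≈ 18600 km².

18600 km²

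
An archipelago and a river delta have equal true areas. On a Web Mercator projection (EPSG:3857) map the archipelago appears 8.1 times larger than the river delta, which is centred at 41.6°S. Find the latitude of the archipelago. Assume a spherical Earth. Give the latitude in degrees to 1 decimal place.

74.8°

For equal true areas on Mercator, apparent areas scale as sec²φ, so the ratio is cos²φ₂ / cos²φ₁.
cos²φ₂ / cos²φ₁ = 8.1  ⇒  cos φ₁ = cos 41.6° / √8.1 = 0.7478/2.846 = 0.2627.
φ₁ = arccos(0.2627) ≈ 74.8°.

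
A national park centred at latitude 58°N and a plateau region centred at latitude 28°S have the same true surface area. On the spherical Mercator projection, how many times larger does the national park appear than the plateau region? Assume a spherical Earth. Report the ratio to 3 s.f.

2.78

On Mercator, area is exaggerated by sec²φ = 1/cos²φ.
At 58°: sec²(58°) = 1/0.5299² = 3.561.
At 28°: sec²(28°) = 1/0.8829² = 1.283.
Ratio = 3.561/1.283 = cos²(28°)/cos²(58°) ≈ 2.78.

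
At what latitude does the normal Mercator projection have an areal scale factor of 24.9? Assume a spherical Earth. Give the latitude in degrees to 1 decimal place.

Mercator areal scale is sec²φ.
sec²φ = 24.9  ⇒  cos²φ = 0.04016  ⇒  cos φ = 0.2004.
φ = arccos(0.2004) ≈ 78.4°.

78.4°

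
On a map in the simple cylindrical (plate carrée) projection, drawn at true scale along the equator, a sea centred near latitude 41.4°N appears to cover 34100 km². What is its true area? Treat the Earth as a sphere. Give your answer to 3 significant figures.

25600 km²

Plate carrée maps x = Rλ, y = Rφ. The meridian scale is h = 1 and the parallel scale is k = 1/cos φ = sec φ.
Areal scale = h·k = 1 × sec φ; at 41.4°, h = 1.000, k = 1.333, so h·k = 1.333.
True area = apparent / (areal scale) = 34100 / 1.333 ≈ 25600 km².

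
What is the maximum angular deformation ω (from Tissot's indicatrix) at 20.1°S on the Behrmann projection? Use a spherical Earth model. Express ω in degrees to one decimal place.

9.3°

Behrmann is a cylindrical equal-area projection with standard parallels at ±30°. A cylindrical equal-area projection with standard parallel φ₀ has meridian scale h = cos φ / cos φ₀ and parallel scale k = cos φ₀ / cos φ (so areas are preserved, h·k = 1).
At 20.1°: h = 1.084, k = 0.9222; principal scales a = 1.084, b = 0.9222.
sin(ω/2) = (a − b)/(a + b) = 0.1622/2.007 = 0.08082, so ω = 2 arcsin(0.08082) ≈ 9.3°.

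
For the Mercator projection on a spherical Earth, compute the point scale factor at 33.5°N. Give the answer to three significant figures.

1.20

The Mercator projection is conformal; its linear scale factor is the same in every direction and equals sec φ = 1/cos φ.
k = 1/cos 33.5° = 1/0.8339 = 1.199.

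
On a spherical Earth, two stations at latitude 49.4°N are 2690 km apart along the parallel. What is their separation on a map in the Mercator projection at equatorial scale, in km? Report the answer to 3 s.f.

4130 km

The Mercator projection is conformal; its linear scale factor is the same in every direction and equals sec φ = 1/cos φ.
Along the parallel, k = sec 49.4° = 1/0.6508 = 1.537.
Map distance = 2690 × 1.537 ≈ 4130 km.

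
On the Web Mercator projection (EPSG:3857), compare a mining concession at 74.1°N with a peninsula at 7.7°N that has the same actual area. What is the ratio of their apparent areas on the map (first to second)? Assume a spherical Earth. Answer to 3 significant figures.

Mercator areal scale is sec²φ.
At 74.1°: sec²(74.1°) = 1/0.2740² = 13.32.
At 7.7°: sec²(7.7°) = 1/0.9910² = 1.018.
Ratio = 13.32/1.018 = cos²(7.7°)/cos²(74.1°) ≈ 13.1.

13.1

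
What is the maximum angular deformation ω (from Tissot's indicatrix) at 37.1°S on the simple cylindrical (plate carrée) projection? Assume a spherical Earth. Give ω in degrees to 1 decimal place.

For the equirectangular projection with φ₀ = 0 (plate carrée), h = 1 along meridians and k = sec φ along parallels.
At 37.1°: h = 1.000, k = 1.254; principal scales a = 1.254, b = 1.000.
sin(ω/2) = (a − b)/(a + b) = 0.2538/2.254 = 0.1126, so ω = 2 arcsin(0.1126) ≈ 12.9°.

12.9°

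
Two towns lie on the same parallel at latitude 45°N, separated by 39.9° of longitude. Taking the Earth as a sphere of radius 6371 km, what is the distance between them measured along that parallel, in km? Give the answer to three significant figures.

3140 km

Arc length along a parallel = R cos φ · Δλ (with Δλ in radians).
= 6371 × cos 45° × (39.9° × π/180) = 6371 × 0.7071 × 0.6964 ≈ 3140 km.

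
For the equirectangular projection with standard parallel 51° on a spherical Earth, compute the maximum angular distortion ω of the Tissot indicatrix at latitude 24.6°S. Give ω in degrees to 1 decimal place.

21.0°

The equidistant cylindrical projection with φ₀ = 51° has h = 1 (meridians true) and k = cos φ₀ / cos φ along parallels.
At 24.6°: h = 1.000, k = 0.6921; principal scales a = 1.000, b = 0.6921.
sin(ω/2) = (a − b)/(a + b) = 0.3079/1.692 = 0.1819, so ω = 2 arcsin(0.1819) ≈ 21.0°.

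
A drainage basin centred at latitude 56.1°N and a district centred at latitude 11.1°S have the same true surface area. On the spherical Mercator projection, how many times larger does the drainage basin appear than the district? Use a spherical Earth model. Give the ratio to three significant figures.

3.10

Mercator is conformal with k = sec φ, so areal scale = k² = sec²φ.
At 56.1°: sec²(56.1°) = 1/0.5577² = 3.215.
At 11.1°: sec²(11.1°) = 1/0.9813² = 1.038.
Ratio = 3.215/1.038 = cos²(11.1°)/cos²(56.1°) ≈ 3.10.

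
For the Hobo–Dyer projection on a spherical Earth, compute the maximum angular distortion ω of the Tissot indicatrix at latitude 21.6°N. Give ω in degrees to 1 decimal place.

18.1°

The Hobo–Dyer projection is cylindrical equal-area with φ₀ = 37.5°. For cylindrical equal-area with standard parallel φ₀, h = cos φ / cos φ₀ and k = cos φ₀ / cos φ, so h·k = 1.
At 21.6°: h = 1.172, k = 0.8533; principal scales a = 1.172, b = 0.8533.
sin(ω/2) = (a − b)/(a + b) = 0.3187/2.025 = 0.1574, so ω = 2 arcsin(0.1574) ≈ 18.1°.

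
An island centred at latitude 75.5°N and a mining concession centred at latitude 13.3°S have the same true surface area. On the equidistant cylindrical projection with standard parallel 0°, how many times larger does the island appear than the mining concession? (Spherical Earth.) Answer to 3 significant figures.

3.89

For the equirectangular projection with φ₀ = 0 (plate carrée), h = 1 along meridians and k = sec φ along parallels.
Areal scale at 75.5°: h·k = 1.000 × 3.994 = 3.994.
Areal scale at 13.3°: h·k = 1.000 × 1.028 = 1.028.
Ratio = 3.994/1.028 ≈ 3.89.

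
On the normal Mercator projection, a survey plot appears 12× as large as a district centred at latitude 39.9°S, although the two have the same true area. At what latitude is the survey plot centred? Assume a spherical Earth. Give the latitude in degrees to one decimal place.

77.2°

On Mercator, (apparent₁)/(apparent₂) = sec²φ₁ / sec²φ₂ when true areas are equal.
cos²φ₂ / cos²φ₁ = 12  ⇒  cos φ₁ = cos 39.9° / √12 = 0.7672/3.464 = 0.2215.
φ₁ = arccos(0.2215) ≈ 77.2°.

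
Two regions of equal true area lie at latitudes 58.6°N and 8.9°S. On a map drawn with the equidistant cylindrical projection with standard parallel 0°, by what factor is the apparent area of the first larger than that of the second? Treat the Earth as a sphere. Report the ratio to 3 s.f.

In the plate carrée (x = Rλ, y = Rφ), meridians are true-scale (h = 1) and parallels are stretched by k = sec φ.
Areal scale at 58.6°: h·k = 1.000 × 1.919 = 1.919.
Areal scale at 8.9°: h·k = 1.000 × 1.012 = 1.012.
Ratio = 1.919/1.012 ≈ 1.90.

1.90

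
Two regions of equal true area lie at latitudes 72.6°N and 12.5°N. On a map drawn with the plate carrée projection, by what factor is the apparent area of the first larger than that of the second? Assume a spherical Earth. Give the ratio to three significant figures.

Plate carrée maps x = Rλ, y = Rφ. The meridian scale is h = 1 and the parallel scale is k = 1/cos φ = sec φ.
Areal scale at 72.6°: h·k = 1.000 × 3.344 = 3.344.
Areal scale at 12.5°: h·k = 1.000 × 1.024 = 1.024.
Ratio = 3.344/1.024 ≈ 3.26.

3.26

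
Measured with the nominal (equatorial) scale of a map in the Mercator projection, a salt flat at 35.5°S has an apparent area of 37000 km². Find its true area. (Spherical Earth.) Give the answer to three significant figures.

24500 km²

Mercator is conformal, so the point scale is isotropic: h = k = sec φ = 1/cos φ.
Areal scale = k² = sec²φ = 1/cos²(35.5°) = 1/0.8141² = 1.509.
True area = apparent / (areal scale) = 37000 / 1.509 ≈ 24500 km².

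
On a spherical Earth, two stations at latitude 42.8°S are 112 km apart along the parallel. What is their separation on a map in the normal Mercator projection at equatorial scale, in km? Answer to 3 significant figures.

153 km

For Mercator, h = k = sec φ (a conformal cylindrical projection has a single point scale, 1/cos φ).
Along the parallel, k = sec 42.8° = 1/0.7337 = 1.363.
Map distance = 112 × 1.363 ≈ 153 km.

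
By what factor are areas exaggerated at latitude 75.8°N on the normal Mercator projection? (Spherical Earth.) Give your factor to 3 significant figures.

16.6

For Mercator, h = k = sec φ (a conformal cylindrical projection has a single point scale, 1/cos φ).
Areal scale = k² = sec²φ = 1/cos²(75.8°) = 1/0.2453² = 16.62.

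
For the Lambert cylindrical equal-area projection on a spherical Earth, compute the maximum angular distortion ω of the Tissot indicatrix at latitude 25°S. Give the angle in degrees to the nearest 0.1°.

11.3°

The Lambert cylindrical equal-area projection is the cylindrical equal-area projection with its standard parallel at the equator (φ₀ = 0). A cylindrical equal-area projection with standard parallel φ₀ has meridian scale h = cos φ / cos φ₀ and parallel scale k = cos φ₀ / cos φ (so areas are preserved, h·k = 1).
At 25°: h = 0.9063, k = 1.103; principal scales a = 1.103, b = 0.9063.
sin(ω/2) = (a − b)/(a + b) = 0.1971/2.010 = 0.09806, so ω = 2 arcsin(0.09806) ≈ 11.3°.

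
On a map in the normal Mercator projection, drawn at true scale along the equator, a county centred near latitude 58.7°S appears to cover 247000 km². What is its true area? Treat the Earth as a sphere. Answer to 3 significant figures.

66700 km²

The Mercator projection is conformal; its linear scale factor is the same in every direction and equals sec φ = 1/cos φ.
Areal scale = k² = sec²φ = 1/cos²(58.7°) = 1/0.5195² = 3.705.
True area = apparent / (areal scale) = 247000 / 3.705 ≈ 66700 km².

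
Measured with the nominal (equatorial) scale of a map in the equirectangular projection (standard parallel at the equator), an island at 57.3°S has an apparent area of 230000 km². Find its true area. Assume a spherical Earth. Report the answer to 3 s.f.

Plate carrée maps x = Rλ, y = Rφ. The meridian scale is h = 1 and the parallel scale is k = 1/cos φ = sec φ.
Areal scale = h·k = 1 × sec φ; at 57.3°, h = 1.000, k = 1.851, so h·k = 1.851.
True area = apparent / (areal scale) = 230000 / 1.851 ≈ 124000 km².

124000 km²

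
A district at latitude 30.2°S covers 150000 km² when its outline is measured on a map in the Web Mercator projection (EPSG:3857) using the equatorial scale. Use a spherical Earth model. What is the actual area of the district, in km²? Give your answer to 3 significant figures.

112000 km²

Mercator is conformal, so the point scale is isotropic: h = k = sec φ = 1/cos φ.
Areal scale = k² = sec²φ = 1/cos²(30.2°) = 1/0.8643² = 1.339.
True area = apparent / (areal scale) = 150000 / 1.339 ≈ 112000 km².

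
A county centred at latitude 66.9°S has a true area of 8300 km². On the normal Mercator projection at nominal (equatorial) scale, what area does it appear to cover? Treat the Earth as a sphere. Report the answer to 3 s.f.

Mercator is conformal, so the point scale is isotropic: h = k = sec φ = 1/cos φ.
Areal scale = k² = sec²φ = 1/cos²(66.9°) = 1/0.3923² = 6.497.
Apparent area = 8300 × 6.497 ≈ 53900 km².

53900 km²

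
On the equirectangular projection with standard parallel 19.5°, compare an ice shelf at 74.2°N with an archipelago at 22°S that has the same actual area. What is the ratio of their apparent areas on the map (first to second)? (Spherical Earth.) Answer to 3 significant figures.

3.41

The equidistant cylindrical projection with φ₀ = 19.5° has h = 1 (meridians true) and k = cos φ₀ / cos φ along parallels.
Areal scale at 74.2°: h·k = 1.000 × 3.462 = 3.462.
Areal scale at 22°: h·k = 1.000 × 1.017 = 1.017.
Ratio = 3.462/1.017 ≈ 3.41.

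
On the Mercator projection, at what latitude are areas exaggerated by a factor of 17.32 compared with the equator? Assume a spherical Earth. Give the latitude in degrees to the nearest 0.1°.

76.1°

Mercator areal scale is sec²φ.
sec²φ = 17.32  ⇒  cos²φ = 0.05774  ⇒  cos φ = 0.2403.
φ = arccos(0.2403) ≈ 76.1°.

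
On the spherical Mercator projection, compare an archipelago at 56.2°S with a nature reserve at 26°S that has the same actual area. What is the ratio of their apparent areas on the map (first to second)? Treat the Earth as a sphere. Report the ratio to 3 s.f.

Mercator is conformal with k = sec φ, so areal scale = k² = sec²φ.
At 56.2°: sec²(56.2°) = 1/0.5563² = 3.231.
At 26°: sec²(26°) = 1/0.8988² = 1.238.
Ratio = 3.231/1.238 = cos²(26°)/cos²(56.2°) ≈ 2.61.

2.61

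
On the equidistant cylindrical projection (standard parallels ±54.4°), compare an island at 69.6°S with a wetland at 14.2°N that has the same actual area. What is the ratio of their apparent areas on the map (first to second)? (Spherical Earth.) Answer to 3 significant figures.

2.78

The equidistant cylindrical projection with φ₀ = 54.4° has h = 1 (meridians true) and k = cos φ₀ / cos φ along parallels.
Areal scale at 69.6°: h·k = 1.000 × 1.670 = 1.670.
Areal scale at 14.2°: h·k = 1.000 × 0.6005 = 0.6005.
Ratio = 1.670/0.6005 ≈ 2.78.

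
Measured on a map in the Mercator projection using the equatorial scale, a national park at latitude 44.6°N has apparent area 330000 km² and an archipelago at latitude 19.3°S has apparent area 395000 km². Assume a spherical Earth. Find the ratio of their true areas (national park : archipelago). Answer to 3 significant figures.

Mercator's areal exaggeration is sec²φ; hence true area = (apparent area) · cos²φ.
True area of national park: 330000 × cos²(44.6°) = 330000 × 0.5070 = 167300 km².
True area of archipelago: 395000 × cos²(19.3°) = 395000 × 0.8908 = 351900 km².
Ratio = 167300 / 351900 ≈ 0.475.

0.475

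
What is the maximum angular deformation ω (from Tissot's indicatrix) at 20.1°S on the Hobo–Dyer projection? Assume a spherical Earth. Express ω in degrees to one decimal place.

The Hobo–Dyer projection is cylindrical equal-area with φ₀ = 37.5°. A cylindrical equal-area projection with standard parallel φ₀ has meridian scale h = cos φ / cos φ₀ and parallel scale k = cos φ₀ / cos φ (so areas are preserved, h·k = 1).
At 20.1°: h = 1.184, k = 0.8448; principal scales a = 1.184, b = 0.8448.
sin(ω/2) = (a − b)/(a + b) = 0.3389/2.029 = 0.1671, so ω = 2 arcsin(0.1671) ≈ 19.2°.

19.2°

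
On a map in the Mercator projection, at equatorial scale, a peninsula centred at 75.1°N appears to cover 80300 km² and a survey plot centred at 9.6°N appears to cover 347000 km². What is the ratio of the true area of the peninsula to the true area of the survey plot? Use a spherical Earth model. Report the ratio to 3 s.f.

0.0157

Mercator's areal exaggeration is sec²φ; hence true area = (apparent area) · cos²φ.
True area of peninsula: 80300 × cos²(75.1°) = 80300 × 0.06612 = 5309 km².
True area of survey plot: 347000 × cos²(9.6°) = 347000 × 0.9722 = 337300 km².
Ratio = 5309 / 337300 ≈ 0.0157.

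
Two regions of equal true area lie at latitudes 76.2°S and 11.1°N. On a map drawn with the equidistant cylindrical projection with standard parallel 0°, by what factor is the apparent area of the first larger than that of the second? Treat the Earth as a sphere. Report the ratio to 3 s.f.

4.11

In the plate carrée (x = Rλ, y = Rφ), meridians are true-scale (h = 1) and parallels are stretched by k = sec φ.
Areal scale at 76.2°: h·k = 1.000 × 4.192 = 4.192.
Areal scale at 11.1°: h·k = 1.000 × 1.019 = 1.019.
Ratio = 4.192/1.019 ≈ 4.11.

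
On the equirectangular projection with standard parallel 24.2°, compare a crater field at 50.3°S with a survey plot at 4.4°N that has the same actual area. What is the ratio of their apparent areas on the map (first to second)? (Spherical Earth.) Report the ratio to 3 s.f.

1.56

In the equirectangular projection with standard parallel φ₀ = 24.2° (x = Rλ cos φ₀, y = Rφ), meridians are true-scale (h = 1) and the parallel scale is k = cos φ₀ / cos φ.
Areal scale at 50.3°: h·k = 1.000 × 1.428 = 1.428.
Areal scale at 4.4°: h·k = 1.000 × 0.9148 = 0.9148.
Ratio = 1.428/0.9148 ≈ 1.56.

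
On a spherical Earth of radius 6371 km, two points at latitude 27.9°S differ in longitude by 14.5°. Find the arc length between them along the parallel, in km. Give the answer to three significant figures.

1420 km

Arc length along a parallel = R cos φ · Δλ (with Δλ in radians).
= 6371 × cos 27.9° × (14.5° × π/180) = 6371 × 0.8838 × 0.2531 ≈ 1420 km.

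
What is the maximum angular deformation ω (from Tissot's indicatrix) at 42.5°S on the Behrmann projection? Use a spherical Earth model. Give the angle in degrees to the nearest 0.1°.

18.4°

Behrmann is a cylindrical equal-area projection with standard parallels at ±30°. A cylindrical equal-area projection with standard parallel φ₀ has meridian scale h = cos φ / cos φ₀ and parallel scale k = cos φ₀ / cos φ (so areas are preserved, h·k = 1).
At 42.5°: h = 0.8513, k = 1.175; principal scales a = 1.175, b = 0.8513.
sin(ω/2) = (a − b)/(a + b) = 0.3233/2.026 = 0.1596, so ω = 2 arcsin(0.1596) ≈ 18.4°.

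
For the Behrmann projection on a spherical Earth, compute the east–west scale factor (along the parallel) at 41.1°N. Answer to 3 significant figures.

The Behrmann projection is cylindrical equal-area with φ₀ = 30°. A cylindrical equal-area projection with standard parallel φ₀ has meridian scale h = cos φ / cos φ₀ and parallel scale k = cos φ₀ / cos φ (so areas are preserved, h·k = 1).
k = cos 30° / cos 41.1° = 0.8660/0.7536 = 1.149.

1.15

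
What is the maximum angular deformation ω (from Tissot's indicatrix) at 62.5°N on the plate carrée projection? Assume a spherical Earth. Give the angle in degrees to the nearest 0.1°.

43.2°

In the plate carrée (x = Rλ, y = Rφ), meridians are true-scale (h = 1) and parallels are stretched by k = sec φ.
At 62.5°: h = 1.000, k = 2.166; principal scales a = 2.166, b = 1.000.
sin(ω/2) = (a − b)/(a + b) = 1.166/3.166 = 0.3682, so ω = 2 arcsin(0.3682) ≈ 43.2°.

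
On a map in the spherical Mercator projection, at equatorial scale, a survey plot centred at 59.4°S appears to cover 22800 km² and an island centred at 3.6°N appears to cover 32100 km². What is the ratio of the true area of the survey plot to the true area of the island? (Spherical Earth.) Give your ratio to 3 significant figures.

0.185

On Mercator the areal scale is sec²φ, so true area = apparent × cos²φ.
True area of survey plot: 22800 × cos²(59.4°) = 22800 × 0.2591 = 5908 km².
True area of island: 32100 × cos²(3.6°) = 32100 × 0.9961 = 31970 km².
Ratio = 5908 / 31970 ≈ 0.185.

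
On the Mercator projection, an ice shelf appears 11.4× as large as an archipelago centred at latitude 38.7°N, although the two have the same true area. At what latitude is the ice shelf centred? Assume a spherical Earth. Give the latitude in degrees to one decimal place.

Mercator areal scale is sec²φ, so apparent-area ratio = sec²φ₁ / sec²φ₂ = cos²φ₂ / cos²φ₁.
cos²φ₂ / cos²φ₁ = 11.4  ⇒  cos φ₁ = cos 38.7° / √11.4 = 0.7804/3.376 = 0.2311.
φ₁ = arccos(0.2311) ≈ 76.6°.

76.6°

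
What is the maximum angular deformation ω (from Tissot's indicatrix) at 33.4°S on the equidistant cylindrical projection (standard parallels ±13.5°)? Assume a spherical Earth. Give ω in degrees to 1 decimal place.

The equidistant cylindrical projection with φ₀ = 13.5° has h = 1 (meridians true) and k = cos φ₀ / cos φ along parallels.
At 33.4°: h = 1.000, k = 1.165; principal scales a = 1.165, b = 1.000.
sin(ω/2) = (a − b)/(a + b) = 0.1647/2.165 = 0.07610, so ω = 2 arcsin(0.07610) ≈ 8.7°.

8.7°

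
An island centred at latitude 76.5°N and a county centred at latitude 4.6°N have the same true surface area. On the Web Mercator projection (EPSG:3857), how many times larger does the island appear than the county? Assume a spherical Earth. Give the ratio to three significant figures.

Mercator areal scale is sec²φ.
At 76.5°: sec²(76.5°) = 1/0.2334² = 18.35.
At 4.6°: sec²(4.6°) = 1/0.9968² = 1.006.
Ratio = 18.35/1.006 = cos²(4.6°)/cos²(76.5°) ≈ 18.2.

18.2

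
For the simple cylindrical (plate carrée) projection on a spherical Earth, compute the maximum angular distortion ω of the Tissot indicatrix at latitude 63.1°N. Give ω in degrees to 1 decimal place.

44.3°

For the equirectangular projection with φ₀ = 0 (plate carrée), h = 1 along meridians and k = sec φ along parallels.
At 63.1°: h = 1.000, k = 2.210; principal scales a = 2.210, b = 1.000.
sin(ω/2) = (a − b)/(a + b) = 1.210/3.210 = 0.3770, so ω = 2 arcsin(0.3770) ≈ 44.3°.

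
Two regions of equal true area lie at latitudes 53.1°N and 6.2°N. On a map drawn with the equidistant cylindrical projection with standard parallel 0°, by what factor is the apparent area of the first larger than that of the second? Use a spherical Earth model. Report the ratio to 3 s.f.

In the plate carrée (x = Rλ, y = Rφ), meridians are true-scale (h = 1) and parallels are stretched by k = sec φ.
Areal scale at 53.1°: h·k = 1.000 × 1.666 = 1.666.
Areal scale at 6.2°: h·k = 1.000 × 1.006 = 1.006.
Ratio = 1.666/1.006 ≈ 1.66.

1.66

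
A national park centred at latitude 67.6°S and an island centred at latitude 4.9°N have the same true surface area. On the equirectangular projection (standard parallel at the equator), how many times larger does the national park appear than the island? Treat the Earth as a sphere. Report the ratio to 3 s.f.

2.61

In the plate carrée (x = Rλ, y = Rφ), meridians are true-scale (h = 1) and parallels are stretched by k = sec φ.
Areal scale at 67.6°: h·k = 1.000 × 2.624 = 2.624.
Areal scale at 4.9°: h·k = 1.000 × 1.004 = 1.004.
Ratio = 2.624/1.004 ≈ 2.61.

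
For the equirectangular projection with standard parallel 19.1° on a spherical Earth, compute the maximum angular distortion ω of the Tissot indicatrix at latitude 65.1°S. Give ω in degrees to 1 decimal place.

45.1°

The equidistant cylindrical projection with φ₀ = 19.1° has h = 1 (meridians true) and k = cos φ₀ / cos φ along parallels.
At 65.1°: h = 1.000, k = 2.244; principal scales a = 2.244, b = 1.000.
sin(ω/2) = (a − b)/(a + b) = 1.244/3.244 = 0.3835, so ω = 2 arcsin(0.3835) ≈ 45.1°.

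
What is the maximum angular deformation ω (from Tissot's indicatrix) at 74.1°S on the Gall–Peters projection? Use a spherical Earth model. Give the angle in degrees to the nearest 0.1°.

The Gall–Peters projection is cylindrical equal-area with φ₀ = 45°. A cylindrical equal-area projection with standard parallel φ₀ has meridian scale h = cos φ / cos φ₀ and parallel scale k = cos φ₀ / cos φ (so areas are preserved, h·k = 1).
At 74.1°: h = 0.3874, k = 2.581; principal scales a = 2.581, b = 0.3874.
sin(ω/2) = (a − b)/(a + b) = 2.194/2.969 = 0.7390, so ω = 2 arcsin(0.7390) ≈ 95.3°.

95.3°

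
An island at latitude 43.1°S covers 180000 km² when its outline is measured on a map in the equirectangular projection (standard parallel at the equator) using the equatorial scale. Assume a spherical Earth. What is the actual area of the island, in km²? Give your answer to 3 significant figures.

131000 km²

For the equirectangular projection with φ₀ = 0 (plate carrée), h = 1 along meridians and k = sec φ along parallels.
Areal scale = h·k = 1 × sec φ; at 43.1°, h = 1.000, k = 1.370, so h·k = 1.370.
True area = apparent / (areal scale) = 180000 / 1.370 ≈ 131000 km².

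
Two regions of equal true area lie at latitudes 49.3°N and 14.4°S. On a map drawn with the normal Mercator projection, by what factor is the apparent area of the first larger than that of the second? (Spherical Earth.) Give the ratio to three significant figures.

2.21

Mercator areal scale is sec²φ.
At 49.3°: sec²(49.3°) = 1/0.6521² = 2.352.
At 14.4°: sec²(14.4°) = 1/0.9686² = 1.066.
Ratio = 2.352/1.066 = cos²(14.4°)/cos²(49.3°) ≈ 2.21.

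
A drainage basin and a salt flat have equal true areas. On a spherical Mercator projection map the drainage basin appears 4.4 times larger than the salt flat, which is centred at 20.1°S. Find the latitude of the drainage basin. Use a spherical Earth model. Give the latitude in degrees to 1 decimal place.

For equal true areas on Mercator, apparent areas scale as sec²φ, so the ratio is cos²φ₂ / cos²φ₁.
cos²φ₂ / cos²φ₁ = 4.4  ⇒  cos φ₁ = cos 20.1° / √4.4 = 0.9391/2.098 = 0.4477.
φ₁ = arccos(0.4477) ≈ 63.4°.

63.4°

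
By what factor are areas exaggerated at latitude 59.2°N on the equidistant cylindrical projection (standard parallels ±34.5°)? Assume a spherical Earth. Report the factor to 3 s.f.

With standard parallel φ₀ = 34.5°, the equirectangular projection gives x = Rλ cos φ₀, y = Rφ, so h = 1 and k = cos 34.5° / cos φ.
Areal scale = h·k = 1 × cos φ₀ / cos φ; at 59.2°, h = 1.000, k = 1.609, so h·k = 1.609.

1.61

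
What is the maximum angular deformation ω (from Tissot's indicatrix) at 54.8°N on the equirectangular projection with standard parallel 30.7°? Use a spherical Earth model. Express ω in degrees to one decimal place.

With standard parallel φ₀ = 30.7°, the equirectangular projection gives x = Rλ cos φ₀, y = Rφ, so h = 1 and k = cos 30.7° / cos φ.
At 54.8°: h = 1.000, k = 1.492; principal scales a = 1.492, b = 1.000.
sin(ω/2) = (a − b)/(a + b) = 0.4917/2.492 = 0.1973, so ω = 2 arcsin(0.1973) ≈ 22.8°.

22.8°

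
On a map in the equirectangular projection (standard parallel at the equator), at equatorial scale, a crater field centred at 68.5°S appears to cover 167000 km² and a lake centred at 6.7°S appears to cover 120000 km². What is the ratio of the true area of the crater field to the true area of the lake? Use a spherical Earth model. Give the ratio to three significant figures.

On the plate carrée, areal scale = h·k = 1 × sec φ, so true area = apparent × cos φ.
True area of crater field: 167000 × cos(68.5°) = 167000 × 0.3665 = 61210 km².
True area of lake: 120000 × cos(6.7°) = 120000 × 0.9932 = 119200 km².
Ratio = 61210 / 119200 ≈ 0.514.

0.514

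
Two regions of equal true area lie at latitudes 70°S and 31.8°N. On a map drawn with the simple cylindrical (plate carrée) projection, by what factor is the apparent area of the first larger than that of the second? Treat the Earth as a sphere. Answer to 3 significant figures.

In the plate carrée (x = Rλ, y = Rφ), meridians are true-scale (h = 1) and parallels are stretched by k = sec φ.
Areal scale at 70°: h·k = 1.000 × 2.924 = 2.924.
Areal scale at 31.8°: h·k = 1.000 × 1.177 = 1.177.
Ratio = 2.924/1.177 ≈ 2.48.

2.48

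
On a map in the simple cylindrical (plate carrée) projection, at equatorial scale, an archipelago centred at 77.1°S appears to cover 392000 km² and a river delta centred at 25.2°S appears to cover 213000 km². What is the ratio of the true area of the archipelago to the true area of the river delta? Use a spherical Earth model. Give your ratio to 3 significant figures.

0.454

Plate carrée has h = 1 and k = sec φ, giving areal scale sec φ; true area = (apparent area) · cos φ.
True area of archipelago: 392000 × cos(77.1°) = 392000 × 0.2233 = 87510 km².
True area of river delta: 213000 × cos(25.2°) = 213000 × 0.9048 = 192700 km².
Ratio = 87510 / 192700 ≈ 0.454.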